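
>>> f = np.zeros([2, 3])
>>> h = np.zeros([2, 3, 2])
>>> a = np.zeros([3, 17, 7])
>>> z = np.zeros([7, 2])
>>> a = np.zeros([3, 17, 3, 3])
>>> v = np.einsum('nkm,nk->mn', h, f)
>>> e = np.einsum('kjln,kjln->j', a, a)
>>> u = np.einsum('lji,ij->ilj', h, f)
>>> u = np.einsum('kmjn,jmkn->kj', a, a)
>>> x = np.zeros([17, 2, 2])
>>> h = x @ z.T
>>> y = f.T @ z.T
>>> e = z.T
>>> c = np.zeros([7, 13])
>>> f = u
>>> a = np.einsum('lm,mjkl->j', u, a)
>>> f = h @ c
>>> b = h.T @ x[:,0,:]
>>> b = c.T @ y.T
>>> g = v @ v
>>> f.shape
(17, 2, 13)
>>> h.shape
(17, 2, 7)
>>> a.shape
(17,)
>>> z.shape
(7, 2)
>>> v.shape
(2, 2)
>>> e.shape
(2, 7)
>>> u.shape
(3, 3)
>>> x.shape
(17, 2, 2)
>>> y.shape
(3, 7)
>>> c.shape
(7, 13)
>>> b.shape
(13, 3)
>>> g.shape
(2, 2)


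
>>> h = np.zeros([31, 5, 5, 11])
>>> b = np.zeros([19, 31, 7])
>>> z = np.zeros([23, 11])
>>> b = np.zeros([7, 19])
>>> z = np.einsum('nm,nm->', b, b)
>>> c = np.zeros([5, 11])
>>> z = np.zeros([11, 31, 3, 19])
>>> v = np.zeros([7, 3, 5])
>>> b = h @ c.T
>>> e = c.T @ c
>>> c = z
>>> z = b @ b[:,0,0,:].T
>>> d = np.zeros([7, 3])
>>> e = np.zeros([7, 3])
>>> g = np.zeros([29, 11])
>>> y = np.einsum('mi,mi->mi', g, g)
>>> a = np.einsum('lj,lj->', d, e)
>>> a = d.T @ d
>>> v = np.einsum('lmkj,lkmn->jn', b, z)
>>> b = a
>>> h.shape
(31, 5, 5, 11)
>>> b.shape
(3, 3)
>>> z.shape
(31, 5, 5, 31)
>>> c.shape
(11, 31, 3, 19)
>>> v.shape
(5, 31)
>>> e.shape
(7, 3)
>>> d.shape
(7, 3)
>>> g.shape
(29, 11)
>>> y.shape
(29, 11)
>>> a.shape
(3, 3)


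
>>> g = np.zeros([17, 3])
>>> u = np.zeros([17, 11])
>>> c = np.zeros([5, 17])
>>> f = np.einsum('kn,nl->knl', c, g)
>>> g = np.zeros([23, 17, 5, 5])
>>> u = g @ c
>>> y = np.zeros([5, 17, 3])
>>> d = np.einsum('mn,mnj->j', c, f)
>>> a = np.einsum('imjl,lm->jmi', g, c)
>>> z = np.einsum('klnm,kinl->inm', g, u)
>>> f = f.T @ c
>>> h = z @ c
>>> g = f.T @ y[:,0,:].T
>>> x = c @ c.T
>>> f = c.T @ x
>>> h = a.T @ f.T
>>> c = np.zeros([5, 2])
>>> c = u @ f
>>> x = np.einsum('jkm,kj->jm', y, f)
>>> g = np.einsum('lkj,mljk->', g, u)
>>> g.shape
()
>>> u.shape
(23, 17, 5, 17)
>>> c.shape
(23, 17, 5, 5)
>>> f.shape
(17, 5)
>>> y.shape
(5, 17, 3)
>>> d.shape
(3,)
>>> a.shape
(5, 17, 23)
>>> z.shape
(17, 5, 5)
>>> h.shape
(23, 17, 17)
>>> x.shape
(5, 3)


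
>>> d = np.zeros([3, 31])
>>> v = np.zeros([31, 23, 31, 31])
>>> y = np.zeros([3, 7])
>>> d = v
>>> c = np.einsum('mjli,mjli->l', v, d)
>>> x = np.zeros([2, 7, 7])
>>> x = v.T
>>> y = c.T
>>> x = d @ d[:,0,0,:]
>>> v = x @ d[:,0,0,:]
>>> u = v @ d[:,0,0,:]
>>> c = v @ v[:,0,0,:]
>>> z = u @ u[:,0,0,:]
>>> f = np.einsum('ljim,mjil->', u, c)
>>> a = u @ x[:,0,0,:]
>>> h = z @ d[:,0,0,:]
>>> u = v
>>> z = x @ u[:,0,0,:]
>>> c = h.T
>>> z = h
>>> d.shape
(31, 23, 31, 31)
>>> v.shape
(31, 23, 31, 31)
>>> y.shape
(31,)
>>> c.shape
(31, 31, 23, 31)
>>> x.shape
(31, 23, 31, 31)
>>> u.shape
(31, 23, 31, 31)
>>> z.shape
(31, 23, 31, 31)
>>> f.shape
()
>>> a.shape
(31, 23, 31, 31)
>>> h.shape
(31, 23, 31, 31)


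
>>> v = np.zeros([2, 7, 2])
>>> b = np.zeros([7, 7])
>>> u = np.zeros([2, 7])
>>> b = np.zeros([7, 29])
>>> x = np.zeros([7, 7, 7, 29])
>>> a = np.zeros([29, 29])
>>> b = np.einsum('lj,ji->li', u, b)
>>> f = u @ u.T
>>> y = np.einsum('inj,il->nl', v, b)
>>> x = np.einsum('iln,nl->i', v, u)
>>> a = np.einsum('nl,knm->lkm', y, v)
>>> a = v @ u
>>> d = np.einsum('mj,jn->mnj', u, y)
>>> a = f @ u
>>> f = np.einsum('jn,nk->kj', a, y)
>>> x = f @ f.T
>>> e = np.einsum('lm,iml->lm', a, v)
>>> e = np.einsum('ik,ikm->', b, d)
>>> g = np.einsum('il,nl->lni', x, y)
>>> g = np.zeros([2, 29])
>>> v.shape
(2, 7, 2)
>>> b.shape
(2, 29)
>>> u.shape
(2, 7)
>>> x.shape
(29, 29)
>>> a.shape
(2, 7)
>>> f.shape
(29, 2)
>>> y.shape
(7, 29)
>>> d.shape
(2, 29, 7)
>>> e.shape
()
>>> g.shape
(2, 29)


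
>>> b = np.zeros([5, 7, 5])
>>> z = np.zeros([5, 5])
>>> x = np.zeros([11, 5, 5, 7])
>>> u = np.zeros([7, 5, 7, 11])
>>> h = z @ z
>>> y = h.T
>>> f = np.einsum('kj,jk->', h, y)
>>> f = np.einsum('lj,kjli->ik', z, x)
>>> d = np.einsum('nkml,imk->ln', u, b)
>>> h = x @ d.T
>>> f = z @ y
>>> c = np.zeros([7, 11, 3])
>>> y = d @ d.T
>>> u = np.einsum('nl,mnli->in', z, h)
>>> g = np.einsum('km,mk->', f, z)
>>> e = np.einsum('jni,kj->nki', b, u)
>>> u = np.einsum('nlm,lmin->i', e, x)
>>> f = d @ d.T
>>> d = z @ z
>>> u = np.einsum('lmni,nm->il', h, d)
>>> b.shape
(5, 7, 5)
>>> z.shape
(5, 5)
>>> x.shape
(11, 5, 5, 7)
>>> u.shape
(11, 11)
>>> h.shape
(11, 5, 5, 11)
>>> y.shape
(11, 11)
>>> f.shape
(11, 11)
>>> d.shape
(5, 5)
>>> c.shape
(7, 11, 3)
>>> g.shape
()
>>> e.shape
(7, 11, 5)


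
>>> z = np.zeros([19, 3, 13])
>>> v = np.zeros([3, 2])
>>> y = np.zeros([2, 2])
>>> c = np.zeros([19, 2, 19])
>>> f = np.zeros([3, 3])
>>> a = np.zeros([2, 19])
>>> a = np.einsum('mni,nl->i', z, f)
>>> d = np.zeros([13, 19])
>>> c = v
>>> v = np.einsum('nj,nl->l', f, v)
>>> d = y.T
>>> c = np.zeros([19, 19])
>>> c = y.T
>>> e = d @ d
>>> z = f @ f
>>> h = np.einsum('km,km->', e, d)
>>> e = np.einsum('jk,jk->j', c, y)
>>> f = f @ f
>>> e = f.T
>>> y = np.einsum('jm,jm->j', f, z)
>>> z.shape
(3, 3)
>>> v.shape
(2,)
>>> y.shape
(3,)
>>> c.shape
(2, 2)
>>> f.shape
(3, 3)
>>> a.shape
(13,)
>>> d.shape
(2, 2)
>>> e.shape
(3, 3)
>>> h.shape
()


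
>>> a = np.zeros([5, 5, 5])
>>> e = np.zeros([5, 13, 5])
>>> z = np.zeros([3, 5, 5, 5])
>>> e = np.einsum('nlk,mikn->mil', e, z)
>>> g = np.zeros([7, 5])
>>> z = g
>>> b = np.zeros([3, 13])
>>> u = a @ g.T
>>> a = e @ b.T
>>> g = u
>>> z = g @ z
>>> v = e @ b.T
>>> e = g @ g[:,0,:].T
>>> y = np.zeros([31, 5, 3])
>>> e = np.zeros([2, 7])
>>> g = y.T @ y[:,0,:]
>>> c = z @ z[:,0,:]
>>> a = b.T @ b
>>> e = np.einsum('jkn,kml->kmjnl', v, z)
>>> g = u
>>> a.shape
(13, 13)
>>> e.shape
(5, 5, 3, 3, 5)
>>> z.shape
(5, 5, 5)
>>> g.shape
(5, 5, 7)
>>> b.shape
(3, 13)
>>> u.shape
(5, 5, 7)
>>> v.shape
(3, 5, 3)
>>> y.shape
(31, 5, 3)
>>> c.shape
(5, 5, 5)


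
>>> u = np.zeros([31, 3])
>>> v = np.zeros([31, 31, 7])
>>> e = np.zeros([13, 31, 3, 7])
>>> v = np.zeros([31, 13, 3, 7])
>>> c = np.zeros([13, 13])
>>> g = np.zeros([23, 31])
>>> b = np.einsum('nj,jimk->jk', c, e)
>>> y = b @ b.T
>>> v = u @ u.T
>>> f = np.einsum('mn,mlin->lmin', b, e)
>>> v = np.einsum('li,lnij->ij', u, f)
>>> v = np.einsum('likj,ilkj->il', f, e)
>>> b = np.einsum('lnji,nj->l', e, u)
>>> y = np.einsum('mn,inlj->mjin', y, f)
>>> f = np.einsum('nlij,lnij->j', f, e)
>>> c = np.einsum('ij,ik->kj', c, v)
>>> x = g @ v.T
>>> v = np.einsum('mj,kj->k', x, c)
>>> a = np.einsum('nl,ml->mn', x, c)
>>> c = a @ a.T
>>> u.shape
(31, 3)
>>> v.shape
(31,)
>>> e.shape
(13, 31, 3, 7)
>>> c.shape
(31, 31)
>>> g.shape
(23, 31)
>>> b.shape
(13,)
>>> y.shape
(13, 7, 31, 13)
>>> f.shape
(7,)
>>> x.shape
(23, 13)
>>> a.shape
(31, 23)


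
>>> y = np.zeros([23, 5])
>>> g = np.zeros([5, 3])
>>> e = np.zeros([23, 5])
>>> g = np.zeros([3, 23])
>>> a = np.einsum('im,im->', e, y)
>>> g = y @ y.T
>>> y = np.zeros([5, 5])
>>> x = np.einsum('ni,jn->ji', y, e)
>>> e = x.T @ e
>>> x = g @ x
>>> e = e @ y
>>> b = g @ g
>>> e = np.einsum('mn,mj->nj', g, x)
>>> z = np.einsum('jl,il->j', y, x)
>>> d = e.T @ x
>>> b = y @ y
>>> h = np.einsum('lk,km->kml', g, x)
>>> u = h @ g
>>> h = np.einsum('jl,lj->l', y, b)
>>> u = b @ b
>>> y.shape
(5, 5)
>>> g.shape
(23, 23)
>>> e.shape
(23, 5)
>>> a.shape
()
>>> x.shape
(23, 5)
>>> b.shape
(5, 5)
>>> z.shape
(5,)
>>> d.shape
(5, 5)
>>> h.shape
(5,)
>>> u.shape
(5, 5)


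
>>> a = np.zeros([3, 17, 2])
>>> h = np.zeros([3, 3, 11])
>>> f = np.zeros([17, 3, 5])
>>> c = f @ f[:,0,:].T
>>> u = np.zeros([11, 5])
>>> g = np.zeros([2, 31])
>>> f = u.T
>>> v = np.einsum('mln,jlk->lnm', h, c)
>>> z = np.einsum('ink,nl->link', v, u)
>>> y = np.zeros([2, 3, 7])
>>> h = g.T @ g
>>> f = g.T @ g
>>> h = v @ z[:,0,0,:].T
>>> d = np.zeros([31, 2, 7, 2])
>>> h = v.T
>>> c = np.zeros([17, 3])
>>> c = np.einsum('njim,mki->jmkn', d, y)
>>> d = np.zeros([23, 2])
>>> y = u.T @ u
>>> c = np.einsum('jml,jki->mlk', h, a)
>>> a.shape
(3, 17, 2)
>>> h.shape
(3, 11, 3)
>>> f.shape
(31, 31)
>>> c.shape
(11, 3, 17)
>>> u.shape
(11, 5)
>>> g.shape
(2, 31)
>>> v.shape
(3, 11, 3)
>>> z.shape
(5, 3, 11, 3)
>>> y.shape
(5, 5)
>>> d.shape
(23, 2)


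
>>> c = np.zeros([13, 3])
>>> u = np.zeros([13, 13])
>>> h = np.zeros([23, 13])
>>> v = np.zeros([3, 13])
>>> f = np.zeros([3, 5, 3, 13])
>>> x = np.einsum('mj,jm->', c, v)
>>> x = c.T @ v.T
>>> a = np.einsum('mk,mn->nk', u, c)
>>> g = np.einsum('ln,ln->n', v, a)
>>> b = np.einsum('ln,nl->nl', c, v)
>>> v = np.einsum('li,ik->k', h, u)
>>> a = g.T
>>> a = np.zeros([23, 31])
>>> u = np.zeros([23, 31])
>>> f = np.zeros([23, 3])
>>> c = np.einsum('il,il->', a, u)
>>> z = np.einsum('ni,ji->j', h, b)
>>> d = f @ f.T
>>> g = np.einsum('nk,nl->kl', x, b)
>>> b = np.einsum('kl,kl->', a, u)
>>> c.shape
()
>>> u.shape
(23, 31)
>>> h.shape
(23, 13)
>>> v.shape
(13,)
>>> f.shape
(23, 3)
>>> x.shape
(3, 3)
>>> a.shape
(23, 31)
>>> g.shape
(3, 13)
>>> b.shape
()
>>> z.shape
(3,)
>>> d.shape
(23, 23)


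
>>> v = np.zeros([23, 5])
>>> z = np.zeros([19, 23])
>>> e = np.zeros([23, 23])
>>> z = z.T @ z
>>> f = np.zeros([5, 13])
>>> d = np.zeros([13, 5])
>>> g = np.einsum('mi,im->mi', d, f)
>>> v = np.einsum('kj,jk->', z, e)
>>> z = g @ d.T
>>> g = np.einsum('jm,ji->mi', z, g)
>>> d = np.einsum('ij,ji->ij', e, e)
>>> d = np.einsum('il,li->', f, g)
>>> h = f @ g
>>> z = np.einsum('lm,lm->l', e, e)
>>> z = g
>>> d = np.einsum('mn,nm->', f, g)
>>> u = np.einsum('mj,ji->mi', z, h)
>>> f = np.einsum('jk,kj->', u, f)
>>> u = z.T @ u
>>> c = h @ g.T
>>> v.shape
()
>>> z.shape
(13, 5)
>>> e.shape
(23, 23)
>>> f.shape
()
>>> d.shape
()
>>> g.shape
(13, 5)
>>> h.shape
(5, 5)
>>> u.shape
(5, 5)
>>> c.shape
(5, 13)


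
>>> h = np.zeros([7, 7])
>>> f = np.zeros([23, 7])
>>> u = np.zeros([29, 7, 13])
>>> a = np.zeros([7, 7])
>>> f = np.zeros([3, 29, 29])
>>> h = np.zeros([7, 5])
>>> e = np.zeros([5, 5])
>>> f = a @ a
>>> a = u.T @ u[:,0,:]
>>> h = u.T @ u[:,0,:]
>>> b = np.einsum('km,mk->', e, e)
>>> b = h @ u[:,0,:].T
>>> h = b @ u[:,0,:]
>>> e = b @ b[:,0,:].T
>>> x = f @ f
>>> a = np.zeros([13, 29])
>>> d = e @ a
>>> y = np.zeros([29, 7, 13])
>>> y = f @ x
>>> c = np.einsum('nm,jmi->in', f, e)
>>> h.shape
(13, 7, 13)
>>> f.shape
(7, 7)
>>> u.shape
(29, 7, 13)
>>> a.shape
(13, 29)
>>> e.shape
(13, 7, 13)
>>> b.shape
(13, 7, 29)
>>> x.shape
(7, 7)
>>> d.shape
(13, 7, 29)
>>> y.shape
(7, 7)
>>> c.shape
(13, 7)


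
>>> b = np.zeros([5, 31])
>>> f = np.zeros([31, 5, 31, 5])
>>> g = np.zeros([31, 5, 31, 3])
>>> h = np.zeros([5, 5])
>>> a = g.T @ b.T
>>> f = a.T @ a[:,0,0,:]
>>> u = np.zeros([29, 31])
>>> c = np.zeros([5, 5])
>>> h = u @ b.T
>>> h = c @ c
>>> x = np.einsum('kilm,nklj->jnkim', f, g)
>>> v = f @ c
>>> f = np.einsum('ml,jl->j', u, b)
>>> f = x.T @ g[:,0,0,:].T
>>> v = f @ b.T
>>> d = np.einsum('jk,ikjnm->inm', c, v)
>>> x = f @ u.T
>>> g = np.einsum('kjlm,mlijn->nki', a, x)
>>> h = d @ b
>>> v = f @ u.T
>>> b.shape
(5, 31)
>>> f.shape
(5, 5, 5, 31, 31)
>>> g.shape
(29, 3, 5)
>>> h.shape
(5, 31, 31)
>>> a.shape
(3, 31, 5, 5)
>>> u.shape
(29, 31)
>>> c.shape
(5, 5)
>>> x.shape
(5, 5, 5, 31, 29)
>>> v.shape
(5, 5, 5, 31, 29)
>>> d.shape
(5, 31, 5)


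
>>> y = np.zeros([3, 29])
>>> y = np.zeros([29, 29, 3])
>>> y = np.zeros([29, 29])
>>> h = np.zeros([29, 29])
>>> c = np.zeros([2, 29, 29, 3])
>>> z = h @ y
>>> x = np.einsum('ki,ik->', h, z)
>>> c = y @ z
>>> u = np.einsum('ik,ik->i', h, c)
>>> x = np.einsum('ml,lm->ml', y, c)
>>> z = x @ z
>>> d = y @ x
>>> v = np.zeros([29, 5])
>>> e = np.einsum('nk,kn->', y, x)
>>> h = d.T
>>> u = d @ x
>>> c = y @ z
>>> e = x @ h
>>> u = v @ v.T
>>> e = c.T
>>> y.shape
(29, 29)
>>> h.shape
(29, 29)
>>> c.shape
(29, 29)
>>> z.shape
(29, 29)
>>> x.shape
(29, 29)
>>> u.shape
(29, 29)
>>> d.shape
(29, 29)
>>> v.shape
(29, 5)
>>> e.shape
(29, 29)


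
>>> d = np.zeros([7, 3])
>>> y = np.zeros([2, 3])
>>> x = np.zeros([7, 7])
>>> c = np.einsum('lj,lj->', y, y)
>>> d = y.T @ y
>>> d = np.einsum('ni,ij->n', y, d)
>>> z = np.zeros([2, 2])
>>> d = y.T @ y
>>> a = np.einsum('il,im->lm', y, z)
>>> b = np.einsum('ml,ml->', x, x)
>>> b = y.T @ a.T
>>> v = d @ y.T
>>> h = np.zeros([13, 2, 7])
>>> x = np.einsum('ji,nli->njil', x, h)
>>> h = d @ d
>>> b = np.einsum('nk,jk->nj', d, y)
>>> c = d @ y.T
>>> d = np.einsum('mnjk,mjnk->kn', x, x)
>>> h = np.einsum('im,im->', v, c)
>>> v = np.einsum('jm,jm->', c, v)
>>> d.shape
(2, 7)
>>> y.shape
(2, 3)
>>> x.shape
(13, 7, 7, 2)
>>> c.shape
(3, 2)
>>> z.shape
(2, 2)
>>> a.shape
(3, 2)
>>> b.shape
(3, 2)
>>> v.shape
()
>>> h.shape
()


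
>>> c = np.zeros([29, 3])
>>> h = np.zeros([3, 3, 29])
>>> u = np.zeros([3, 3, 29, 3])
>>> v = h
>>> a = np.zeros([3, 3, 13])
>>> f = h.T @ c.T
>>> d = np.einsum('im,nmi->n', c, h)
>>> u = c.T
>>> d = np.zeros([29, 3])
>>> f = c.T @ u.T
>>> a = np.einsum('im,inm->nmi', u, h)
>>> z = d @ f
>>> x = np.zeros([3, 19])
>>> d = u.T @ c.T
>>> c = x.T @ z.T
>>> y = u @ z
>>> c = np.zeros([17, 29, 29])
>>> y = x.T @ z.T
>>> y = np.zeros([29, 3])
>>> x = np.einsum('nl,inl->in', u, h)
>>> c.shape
(17, 29, 29)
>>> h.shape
(3, 3, 29)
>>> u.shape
(3, 29)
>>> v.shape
(3, 3, 29)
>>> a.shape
(3, 29, 3)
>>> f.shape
(3, 3)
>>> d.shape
(29, 29)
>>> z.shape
(29, 3)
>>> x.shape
(3, 3)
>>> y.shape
(29, 3)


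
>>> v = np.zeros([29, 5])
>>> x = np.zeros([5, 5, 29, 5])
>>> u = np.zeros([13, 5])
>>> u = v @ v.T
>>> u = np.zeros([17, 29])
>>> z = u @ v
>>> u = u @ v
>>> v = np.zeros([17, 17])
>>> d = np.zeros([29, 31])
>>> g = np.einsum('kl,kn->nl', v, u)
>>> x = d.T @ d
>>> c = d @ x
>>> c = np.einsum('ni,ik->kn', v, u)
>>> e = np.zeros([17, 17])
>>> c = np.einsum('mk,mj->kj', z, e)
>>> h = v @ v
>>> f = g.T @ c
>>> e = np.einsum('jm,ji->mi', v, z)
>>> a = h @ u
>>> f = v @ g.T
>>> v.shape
(17, 17)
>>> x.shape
(31, 31)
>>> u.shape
(17, 5)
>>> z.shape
(17, 5)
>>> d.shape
(29, 31)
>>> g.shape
(5, 17)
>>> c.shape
(5, 17)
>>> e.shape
(17, 5)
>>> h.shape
(17, 17)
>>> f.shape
(17, 5)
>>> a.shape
(17, 5)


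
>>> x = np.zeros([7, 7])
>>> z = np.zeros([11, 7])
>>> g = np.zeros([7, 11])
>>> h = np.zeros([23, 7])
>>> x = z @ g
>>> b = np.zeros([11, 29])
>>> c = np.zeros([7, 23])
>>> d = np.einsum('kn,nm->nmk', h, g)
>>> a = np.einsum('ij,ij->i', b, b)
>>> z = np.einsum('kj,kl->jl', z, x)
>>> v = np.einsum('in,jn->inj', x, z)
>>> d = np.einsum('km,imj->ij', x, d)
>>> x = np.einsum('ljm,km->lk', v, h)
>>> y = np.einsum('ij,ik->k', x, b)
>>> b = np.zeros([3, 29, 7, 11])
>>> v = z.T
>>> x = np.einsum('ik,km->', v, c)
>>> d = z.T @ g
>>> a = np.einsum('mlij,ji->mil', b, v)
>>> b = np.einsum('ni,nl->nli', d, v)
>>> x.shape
()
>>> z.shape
(7, 11)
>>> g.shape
(7, 11)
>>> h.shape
(23, 7)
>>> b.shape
(11, 7, 11)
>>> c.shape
(7, 23)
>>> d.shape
(11, 11)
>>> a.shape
(3, 7, 29)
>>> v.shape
(11, 7)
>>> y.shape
(29,)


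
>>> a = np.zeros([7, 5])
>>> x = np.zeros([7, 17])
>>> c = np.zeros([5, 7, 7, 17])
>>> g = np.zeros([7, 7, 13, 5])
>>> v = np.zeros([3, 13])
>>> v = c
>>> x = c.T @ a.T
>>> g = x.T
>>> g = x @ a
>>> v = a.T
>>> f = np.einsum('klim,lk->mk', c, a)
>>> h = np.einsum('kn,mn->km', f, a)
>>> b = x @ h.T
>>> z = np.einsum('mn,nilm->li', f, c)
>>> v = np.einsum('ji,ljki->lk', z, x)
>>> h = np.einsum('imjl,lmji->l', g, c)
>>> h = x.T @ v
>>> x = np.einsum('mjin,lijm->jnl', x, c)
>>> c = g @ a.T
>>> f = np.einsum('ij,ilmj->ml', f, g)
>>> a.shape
(7, 5)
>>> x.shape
(7, 7, 5)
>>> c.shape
(17, 7, 7, 7)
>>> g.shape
(17, 7, 7, 5)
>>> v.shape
(17, 7)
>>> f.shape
(7, 7)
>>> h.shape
(7, 7, 7, 7)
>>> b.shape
(17, 7, 7, 17)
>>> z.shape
(7, 7)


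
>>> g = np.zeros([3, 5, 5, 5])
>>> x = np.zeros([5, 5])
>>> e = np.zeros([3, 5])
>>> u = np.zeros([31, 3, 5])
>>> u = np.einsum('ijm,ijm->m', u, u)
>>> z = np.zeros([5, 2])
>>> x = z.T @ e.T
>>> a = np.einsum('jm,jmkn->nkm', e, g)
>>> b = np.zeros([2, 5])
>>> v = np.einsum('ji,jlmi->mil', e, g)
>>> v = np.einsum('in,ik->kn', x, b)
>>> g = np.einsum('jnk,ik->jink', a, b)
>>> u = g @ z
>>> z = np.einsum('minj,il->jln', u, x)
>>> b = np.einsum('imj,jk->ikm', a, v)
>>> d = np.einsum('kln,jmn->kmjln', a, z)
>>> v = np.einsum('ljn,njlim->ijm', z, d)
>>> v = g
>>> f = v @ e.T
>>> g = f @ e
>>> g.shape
(5, 2, 5, 5)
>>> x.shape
(2, 3)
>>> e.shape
(3, 5)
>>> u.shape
(5, 2, 5, 2)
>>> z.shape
(2, 3, 5)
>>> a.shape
(5, 5, 5)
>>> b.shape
(5, 3, 5)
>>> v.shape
(5, 2, 5, 5)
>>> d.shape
(5, 3, 2, 5, 5)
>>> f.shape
(5, 2, 5, 3)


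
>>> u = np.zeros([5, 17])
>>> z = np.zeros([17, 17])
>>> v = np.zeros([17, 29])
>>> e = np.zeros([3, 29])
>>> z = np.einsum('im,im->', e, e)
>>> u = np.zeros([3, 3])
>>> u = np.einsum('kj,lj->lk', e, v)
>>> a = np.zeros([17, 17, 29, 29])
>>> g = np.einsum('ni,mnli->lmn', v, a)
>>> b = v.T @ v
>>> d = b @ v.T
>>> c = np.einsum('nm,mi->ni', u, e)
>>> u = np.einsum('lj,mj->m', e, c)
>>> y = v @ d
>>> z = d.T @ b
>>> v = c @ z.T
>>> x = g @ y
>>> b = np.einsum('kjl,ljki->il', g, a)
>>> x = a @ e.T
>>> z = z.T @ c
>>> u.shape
(17,)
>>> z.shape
(29, 29)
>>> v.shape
(17, 17)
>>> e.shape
(3, 29)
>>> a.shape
(17, 17, 29, 29)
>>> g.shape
(29, 17, 17)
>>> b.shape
(29, 17)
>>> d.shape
(29, 17)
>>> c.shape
(17, 29)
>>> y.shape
(17, 17)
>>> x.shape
(17, 17, 29, 3)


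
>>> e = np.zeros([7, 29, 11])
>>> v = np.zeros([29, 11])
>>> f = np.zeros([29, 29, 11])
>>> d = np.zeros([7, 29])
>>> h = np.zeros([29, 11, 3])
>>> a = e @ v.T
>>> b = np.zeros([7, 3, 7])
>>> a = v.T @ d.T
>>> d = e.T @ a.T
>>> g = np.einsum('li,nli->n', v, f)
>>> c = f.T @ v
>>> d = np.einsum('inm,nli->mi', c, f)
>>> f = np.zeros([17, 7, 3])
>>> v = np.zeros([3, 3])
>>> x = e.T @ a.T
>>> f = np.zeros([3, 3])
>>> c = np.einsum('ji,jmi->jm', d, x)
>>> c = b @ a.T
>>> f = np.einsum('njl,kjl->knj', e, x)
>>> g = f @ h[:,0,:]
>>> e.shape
(7, 29, 11)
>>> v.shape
(3, 3)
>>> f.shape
(11, 7, 29)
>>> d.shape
(11, 11)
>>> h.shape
(29, 11, 3)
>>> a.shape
(11, 7)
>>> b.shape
(7, 3, 7)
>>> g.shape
(11, 7, 3)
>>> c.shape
(7, 3, 11)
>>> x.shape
(11, 29, 11)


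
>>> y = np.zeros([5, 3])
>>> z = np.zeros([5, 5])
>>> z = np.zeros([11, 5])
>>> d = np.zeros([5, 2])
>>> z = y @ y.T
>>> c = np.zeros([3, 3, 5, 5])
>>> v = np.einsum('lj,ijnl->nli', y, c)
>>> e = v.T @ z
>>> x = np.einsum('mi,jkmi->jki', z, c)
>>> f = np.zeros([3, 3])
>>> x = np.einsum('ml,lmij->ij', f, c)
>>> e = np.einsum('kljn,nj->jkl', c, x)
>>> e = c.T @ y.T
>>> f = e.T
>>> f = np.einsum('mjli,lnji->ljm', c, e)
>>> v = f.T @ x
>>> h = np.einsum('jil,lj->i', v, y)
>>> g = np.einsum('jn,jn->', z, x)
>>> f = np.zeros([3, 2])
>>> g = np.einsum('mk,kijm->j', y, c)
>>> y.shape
(5, 3)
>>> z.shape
(5, 5)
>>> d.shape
(5, 2)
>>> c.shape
(3, 3, 5, 5)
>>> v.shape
(3, 3, 5)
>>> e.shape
(5, 5, 3, 5)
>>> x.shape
(5, 5)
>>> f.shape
(3, 2)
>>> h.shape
(3,)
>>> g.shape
(5,)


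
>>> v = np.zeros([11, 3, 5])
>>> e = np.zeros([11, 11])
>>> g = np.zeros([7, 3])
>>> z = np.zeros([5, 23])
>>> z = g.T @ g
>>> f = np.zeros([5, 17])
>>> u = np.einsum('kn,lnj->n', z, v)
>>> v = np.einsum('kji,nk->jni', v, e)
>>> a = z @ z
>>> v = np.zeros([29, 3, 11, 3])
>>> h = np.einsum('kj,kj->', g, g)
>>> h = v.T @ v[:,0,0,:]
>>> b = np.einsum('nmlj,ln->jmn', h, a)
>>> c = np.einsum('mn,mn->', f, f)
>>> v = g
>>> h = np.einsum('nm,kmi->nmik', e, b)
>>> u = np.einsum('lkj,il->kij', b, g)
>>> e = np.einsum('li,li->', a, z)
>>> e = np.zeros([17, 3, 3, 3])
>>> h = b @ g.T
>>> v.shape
(7, 3)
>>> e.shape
(17, 3, 3, 3)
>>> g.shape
(7, 3)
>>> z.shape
(3, 3)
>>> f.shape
(5, 17)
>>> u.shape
(11, 7, 3)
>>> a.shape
(3, 3)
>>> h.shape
(3, 11, 7)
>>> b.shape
(3, 11, 3)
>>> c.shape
()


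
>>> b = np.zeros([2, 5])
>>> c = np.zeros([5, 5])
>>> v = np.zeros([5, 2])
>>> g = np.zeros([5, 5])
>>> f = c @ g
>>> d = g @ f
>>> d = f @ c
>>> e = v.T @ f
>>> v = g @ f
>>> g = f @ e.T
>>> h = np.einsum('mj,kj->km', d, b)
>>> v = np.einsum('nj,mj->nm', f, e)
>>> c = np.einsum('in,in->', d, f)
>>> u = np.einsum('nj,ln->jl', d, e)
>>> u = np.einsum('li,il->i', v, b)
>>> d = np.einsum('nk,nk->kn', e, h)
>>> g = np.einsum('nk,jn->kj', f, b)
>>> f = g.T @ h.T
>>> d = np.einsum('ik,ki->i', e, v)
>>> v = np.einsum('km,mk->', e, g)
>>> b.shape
(2, 5)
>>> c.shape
()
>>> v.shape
()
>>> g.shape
(5, 2)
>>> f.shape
(2, 2)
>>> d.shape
(2,)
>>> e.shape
(2, 5)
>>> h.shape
(2, 5)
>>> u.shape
(2,)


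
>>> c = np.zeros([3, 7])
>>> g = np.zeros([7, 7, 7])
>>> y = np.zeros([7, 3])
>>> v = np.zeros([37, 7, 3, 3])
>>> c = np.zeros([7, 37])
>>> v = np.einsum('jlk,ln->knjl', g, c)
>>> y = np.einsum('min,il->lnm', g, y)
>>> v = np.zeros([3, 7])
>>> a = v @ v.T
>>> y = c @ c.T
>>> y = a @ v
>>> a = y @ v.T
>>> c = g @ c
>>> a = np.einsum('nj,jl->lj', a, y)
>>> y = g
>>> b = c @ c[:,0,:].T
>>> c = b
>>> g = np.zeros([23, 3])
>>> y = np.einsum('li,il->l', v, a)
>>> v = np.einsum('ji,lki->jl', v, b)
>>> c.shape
(7, 7, 7)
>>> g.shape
(23, 3)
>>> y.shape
(3,)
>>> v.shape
(3, 7)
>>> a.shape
(7, 3)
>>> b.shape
(7, 7, 7)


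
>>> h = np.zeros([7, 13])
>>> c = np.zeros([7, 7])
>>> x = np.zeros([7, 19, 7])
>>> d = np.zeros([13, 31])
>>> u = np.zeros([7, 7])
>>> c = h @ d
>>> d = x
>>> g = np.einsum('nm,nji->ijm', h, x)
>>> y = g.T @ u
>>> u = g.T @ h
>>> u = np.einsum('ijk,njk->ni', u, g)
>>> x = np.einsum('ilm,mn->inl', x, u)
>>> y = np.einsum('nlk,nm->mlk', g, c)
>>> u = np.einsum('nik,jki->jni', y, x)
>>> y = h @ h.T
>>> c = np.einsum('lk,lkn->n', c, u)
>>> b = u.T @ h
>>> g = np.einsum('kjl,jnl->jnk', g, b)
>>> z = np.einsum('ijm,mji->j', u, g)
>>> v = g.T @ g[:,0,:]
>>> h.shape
(7, 13)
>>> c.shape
(19,)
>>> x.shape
(7, 13, 19)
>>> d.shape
(7, 19, 7)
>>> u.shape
(7, 31, 19)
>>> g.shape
(19, 31, 7)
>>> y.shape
(7, 7)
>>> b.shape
(19, 31, 13)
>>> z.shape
(31,)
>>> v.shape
(7, 31, 7)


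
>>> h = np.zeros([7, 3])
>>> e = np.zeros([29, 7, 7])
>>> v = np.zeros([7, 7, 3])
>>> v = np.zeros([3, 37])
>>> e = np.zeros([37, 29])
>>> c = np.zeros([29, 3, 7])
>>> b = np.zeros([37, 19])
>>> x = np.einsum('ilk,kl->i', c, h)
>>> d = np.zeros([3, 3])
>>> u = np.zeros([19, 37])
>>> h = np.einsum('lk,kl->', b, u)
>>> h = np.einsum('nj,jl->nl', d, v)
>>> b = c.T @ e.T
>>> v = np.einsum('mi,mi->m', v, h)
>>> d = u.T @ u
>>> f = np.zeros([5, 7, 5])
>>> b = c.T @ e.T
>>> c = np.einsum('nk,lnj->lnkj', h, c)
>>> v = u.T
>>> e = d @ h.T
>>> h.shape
(3, 37)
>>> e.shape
(37, 3)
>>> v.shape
(37, 19)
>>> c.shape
(29, 3, 37, 7)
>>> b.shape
(7, 3, 37)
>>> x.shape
(29,)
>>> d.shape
(37, 37)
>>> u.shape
(19, 37)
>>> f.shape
(5, 7, 5)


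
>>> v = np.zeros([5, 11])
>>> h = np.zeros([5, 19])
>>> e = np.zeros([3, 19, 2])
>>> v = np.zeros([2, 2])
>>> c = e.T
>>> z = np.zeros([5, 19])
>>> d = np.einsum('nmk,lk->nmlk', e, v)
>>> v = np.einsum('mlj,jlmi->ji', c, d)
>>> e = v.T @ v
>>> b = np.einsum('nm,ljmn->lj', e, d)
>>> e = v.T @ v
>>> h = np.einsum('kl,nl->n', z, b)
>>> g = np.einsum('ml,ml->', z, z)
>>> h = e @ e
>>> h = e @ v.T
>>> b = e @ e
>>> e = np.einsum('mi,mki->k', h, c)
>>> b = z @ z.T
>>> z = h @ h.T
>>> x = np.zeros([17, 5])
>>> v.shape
(3, 2)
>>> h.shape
(2, 3)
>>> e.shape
(19,)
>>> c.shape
(2, 19, 3)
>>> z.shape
(2, 2)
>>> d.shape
(3, 19, 2, 2)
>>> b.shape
(5, 5)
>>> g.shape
()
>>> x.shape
(17, 5)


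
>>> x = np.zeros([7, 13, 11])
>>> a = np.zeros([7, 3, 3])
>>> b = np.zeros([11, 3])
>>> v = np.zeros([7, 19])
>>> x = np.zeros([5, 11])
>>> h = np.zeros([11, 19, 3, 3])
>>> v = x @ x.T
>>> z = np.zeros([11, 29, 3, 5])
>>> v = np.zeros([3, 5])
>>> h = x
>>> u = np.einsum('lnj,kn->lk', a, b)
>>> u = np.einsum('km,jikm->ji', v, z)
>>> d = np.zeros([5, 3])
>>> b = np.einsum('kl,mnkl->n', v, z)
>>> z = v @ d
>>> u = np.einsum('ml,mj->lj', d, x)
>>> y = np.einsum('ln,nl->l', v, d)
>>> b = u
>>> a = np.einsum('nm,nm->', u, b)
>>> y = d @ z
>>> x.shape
(5, 11)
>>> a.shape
()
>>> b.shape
(3, 11)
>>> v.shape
(3, 5)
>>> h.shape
(5, 11)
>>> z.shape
(3, 3)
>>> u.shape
(3, 11)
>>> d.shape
(5, 3)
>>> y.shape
(5, 3)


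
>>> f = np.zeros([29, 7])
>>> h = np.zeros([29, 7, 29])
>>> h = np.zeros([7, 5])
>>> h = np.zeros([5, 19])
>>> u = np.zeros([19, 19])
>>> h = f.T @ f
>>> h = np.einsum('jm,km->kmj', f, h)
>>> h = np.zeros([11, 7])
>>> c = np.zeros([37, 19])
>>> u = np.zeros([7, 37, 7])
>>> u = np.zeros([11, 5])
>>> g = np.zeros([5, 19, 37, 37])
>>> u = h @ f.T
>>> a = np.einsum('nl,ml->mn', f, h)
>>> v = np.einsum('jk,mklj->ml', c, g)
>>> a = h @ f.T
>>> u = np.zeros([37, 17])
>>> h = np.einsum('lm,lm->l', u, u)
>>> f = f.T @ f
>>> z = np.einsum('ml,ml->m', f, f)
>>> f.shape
(7, 7)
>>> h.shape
(37,)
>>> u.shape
(37, 17)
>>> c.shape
(37, 19)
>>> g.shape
(5, 19, 37, 37)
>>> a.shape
(11, 29)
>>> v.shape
(5, 37)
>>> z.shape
(7,)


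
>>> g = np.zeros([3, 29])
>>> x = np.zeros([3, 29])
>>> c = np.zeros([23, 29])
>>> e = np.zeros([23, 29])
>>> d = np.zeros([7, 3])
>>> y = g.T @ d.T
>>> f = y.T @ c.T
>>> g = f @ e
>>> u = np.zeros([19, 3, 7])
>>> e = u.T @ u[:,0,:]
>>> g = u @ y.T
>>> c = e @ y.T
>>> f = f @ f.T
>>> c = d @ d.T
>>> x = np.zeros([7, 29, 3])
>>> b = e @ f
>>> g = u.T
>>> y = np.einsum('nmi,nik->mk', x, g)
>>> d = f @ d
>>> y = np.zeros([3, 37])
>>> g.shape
(7, 3, 19)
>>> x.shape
(7, 29, 3)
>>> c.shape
(7, 7)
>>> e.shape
(7, 3, 7)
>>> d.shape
(7, 3)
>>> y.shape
(3, 37)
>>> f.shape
(7, 7)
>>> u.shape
(19, 3, 7)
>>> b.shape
(7, 3, 7)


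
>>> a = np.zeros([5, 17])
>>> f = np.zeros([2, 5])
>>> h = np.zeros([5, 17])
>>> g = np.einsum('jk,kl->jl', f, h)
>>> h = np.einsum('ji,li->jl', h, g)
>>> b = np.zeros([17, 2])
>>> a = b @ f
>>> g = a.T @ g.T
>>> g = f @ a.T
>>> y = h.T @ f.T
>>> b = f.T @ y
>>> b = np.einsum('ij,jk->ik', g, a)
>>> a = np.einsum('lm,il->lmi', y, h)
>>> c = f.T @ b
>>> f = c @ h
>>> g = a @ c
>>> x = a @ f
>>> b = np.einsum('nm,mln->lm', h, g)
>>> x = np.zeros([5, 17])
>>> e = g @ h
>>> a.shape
(2, 2, 5)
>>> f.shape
(5, 2)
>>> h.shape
(5, 2)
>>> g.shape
(2, 2, 5)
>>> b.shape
(2, 2)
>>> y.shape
(2, 2)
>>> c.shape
(5, 5)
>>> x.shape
(5, 17)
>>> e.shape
(2, 2, 2)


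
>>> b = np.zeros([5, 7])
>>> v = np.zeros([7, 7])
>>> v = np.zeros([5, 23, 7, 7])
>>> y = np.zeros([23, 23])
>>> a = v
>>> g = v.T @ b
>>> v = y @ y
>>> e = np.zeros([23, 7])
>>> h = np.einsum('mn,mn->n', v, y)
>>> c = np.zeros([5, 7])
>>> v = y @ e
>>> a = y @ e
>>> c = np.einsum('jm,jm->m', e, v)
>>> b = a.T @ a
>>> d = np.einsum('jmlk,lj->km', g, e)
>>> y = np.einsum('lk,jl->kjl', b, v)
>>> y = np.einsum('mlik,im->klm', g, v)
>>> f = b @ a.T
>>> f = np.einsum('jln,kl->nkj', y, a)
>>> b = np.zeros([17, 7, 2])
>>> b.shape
(17, 7, 2)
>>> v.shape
(23, 7)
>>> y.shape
(7, 7, 7)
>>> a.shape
(23, 7)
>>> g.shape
(7, 7, 23, 7)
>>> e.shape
(23, 7)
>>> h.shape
(23,)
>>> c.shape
(7,)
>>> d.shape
(7, 7)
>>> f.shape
(7, 23, 7)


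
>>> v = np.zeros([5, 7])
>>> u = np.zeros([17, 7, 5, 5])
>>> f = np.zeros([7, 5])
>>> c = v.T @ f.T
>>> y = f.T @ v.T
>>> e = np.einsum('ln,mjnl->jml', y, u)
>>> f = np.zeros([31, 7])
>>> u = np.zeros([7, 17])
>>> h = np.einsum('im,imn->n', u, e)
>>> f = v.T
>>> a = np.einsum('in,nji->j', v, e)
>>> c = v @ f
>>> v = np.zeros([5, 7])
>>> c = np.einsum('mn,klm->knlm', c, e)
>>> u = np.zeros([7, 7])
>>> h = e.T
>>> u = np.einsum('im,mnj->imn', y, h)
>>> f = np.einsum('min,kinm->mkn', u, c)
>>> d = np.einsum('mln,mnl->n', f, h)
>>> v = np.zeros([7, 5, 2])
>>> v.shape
(7, 5, 2)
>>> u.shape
(5, 5, 17)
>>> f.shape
(5, 7, 17)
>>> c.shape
(7, 5, 17, 5)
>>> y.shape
(5, 5)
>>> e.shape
(7, 17, 5)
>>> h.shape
(5, 17, 7)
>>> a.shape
(17,)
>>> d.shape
(17,)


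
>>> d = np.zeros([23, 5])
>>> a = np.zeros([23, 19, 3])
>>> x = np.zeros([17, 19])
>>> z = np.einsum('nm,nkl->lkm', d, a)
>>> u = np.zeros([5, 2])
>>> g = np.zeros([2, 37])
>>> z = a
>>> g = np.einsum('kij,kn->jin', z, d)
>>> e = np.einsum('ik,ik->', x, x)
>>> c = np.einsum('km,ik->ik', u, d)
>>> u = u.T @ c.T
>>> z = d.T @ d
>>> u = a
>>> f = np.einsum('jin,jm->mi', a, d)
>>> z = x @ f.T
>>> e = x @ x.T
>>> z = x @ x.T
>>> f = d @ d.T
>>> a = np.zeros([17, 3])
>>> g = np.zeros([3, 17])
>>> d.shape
(23, 5)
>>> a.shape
(17, 3)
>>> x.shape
(17, 19)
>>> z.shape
(17, 17)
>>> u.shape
(23, 19, 3)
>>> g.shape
(3, 17)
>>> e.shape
(17, 17)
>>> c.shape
(23, 5)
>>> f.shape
(23, 23)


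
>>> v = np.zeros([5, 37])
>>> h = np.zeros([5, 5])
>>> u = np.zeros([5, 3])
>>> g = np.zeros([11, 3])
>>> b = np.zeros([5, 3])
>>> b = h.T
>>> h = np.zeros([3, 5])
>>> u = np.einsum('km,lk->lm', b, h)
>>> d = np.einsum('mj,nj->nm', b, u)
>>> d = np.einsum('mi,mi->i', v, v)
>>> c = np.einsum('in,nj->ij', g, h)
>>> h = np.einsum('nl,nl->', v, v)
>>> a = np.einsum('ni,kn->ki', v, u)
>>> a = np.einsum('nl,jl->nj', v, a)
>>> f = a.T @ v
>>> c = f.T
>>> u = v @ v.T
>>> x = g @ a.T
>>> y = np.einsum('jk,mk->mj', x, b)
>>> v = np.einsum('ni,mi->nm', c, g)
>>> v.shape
(37, 11)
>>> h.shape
()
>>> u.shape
(5, 5)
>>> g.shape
(11, 3)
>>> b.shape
(5, 5)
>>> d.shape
(37,)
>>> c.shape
(37, 3)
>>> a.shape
(5, 3)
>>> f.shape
(3, 37)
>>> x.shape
(11, 5)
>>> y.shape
(5, 11)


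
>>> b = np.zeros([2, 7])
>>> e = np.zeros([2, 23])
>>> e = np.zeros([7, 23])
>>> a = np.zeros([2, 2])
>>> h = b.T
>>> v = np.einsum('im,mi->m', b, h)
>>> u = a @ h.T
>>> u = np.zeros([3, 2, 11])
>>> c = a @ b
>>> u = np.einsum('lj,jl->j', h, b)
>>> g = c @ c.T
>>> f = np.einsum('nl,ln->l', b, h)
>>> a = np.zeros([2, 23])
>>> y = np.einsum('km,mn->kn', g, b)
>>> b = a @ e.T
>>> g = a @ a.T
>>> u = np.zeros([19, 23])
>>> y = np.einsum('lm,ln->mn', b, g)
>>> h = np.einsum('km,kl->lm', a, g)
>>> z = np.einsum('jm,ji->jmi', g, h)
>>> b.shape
(2, 7)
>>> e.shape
(7, 23)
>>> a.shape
(2, 23)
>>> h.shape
(2, 23)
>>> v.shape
(7,)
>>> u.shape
(19, 23)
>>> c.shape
(2, 7)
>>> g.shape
(2, 2)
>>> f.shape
(7,)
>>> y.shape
(7, 2)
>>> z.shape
(2, 2, 23)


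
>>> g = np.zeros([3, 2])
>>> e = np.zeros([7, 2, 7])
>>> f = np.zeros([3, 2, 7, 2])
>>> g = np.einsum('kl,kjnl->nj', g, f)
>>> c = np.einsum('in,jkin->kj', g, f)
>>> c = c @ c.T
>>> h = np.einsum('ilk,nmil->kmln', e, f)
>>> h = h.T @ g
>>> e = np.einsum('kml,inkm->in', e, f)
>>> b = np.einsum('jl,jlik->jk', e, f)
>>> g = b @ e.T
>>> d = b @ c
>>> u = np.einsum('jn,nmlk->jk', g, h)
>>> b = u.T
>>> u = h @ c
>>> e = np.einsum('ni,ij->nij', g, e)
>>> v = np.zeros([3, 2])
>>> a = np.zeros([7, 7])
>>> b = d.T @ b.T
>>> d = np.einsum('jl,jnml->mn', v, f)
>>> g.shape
(3, 3)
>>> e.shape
(3, 3, 2)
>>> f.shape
(3, 2, 7, 2)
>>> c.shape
(2, 2)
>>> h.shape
(3, 2, 2, 2)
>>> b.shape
(2, 2)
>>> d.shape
(7, 2)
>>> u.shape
(3, 2, 2, 2)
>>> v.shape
(3, 2)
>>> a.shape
(7, 7)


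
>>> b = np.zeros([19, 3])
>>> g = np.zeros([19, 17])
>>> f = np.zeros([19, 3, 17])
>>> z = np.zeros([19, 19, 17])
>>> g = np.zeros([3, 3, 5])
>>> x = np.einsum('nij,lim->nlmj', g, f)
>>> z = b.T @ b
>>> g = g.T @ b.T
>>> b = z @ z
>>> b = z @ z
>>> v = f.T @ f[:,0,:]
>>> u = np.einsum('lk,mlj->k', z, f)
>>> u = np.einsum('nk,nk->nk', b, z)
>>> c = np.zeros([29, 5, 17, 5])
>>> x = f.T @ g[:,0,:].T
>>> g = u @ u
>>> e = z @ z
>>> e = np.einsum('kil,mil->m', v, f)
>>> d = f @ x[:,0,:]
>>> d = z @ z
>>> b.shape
(3, 3)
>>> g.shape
(3, 3)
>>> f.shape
(19, 3, 17)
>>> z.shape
(3, 3)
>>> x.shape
(17, 3, 5)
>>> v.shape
(17, 3, 17)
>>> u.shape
(3, 3)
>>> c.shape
(29, 5, 17, 5)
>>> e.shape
(19,)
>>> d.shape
(3, 3)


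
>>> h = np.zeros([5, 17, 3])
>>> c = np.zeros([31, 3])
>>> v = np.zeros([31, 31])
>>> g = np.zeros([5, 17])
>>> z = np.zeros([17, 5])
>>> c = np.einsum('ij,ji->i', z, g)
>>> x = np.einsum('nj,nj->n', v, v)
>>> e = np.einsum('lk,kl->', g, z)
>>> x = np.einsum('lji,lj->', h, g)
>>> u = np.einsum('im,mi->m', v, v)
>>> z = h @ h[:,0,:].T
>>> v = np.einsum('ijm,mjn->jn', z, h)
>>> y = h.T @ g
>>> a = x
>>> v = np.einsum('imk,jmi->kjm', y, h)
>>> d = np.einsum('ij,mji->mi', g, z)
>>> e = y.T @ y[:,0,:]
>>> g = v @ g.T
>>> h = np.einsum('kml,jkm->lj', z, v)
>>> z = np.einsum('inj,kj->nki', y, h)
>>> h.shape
(5, 17)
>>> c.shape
(17,)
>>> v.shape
(17, 5, 17)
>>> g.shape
(17, 5, 5)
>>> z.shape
(17, 5, 3)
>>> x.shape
()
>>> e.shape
(17, 17, 17)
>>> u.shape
(31,)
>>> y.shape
(3, 17, 17)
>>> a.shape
()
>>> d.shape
(5, 5)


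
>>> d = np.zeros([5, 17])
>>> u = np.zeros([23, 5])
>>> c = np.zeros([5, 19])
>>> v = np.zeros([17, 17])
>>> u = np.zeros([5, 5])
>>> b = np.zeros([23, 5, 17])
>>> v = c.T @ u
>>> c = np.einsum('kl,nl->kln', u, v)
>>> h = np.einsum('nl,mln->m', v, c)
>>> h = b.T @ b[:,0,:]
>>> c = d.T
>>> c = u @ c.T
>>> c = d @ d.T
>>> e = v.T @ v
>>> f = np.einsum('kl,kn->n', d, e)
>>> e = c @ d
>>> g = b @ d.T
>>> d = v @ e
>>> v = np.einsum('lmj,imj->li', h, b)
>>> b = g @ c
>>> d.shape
(19, 17)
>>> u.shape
(5, 5)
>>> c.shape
(5, 5)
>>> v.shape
(17, 23)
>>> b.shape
(23, 5, 5)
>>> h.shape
(17, 5, 17)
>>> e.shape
(5, 17)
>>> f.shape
(5,)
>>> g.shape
(23, 5, 5)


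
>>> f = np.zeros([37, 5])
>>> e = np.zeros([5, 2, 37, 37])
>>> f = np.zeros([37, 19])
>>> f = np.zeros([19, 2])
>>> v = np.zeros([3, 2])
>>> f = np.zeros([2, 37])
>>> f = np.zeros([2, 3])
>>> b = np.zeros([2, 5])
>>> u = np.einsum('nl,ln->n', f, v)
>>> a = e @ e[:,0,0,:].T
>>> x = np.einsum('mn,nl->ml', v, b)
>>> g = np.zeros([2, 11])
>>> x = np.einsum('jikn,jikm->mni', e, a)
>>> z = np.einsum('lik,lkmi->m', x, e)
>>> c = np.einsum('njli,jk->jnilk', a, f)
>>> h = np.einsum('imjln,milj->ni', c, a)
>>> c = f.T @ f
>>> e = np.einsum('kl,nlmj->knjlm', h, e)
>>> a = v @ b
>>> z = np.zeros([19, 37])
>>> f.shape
(2, 3)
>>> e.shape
(3, 5, 37, 2, 37)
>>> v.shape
(3, 2)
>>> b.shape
(2, 5)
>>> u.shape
(2,)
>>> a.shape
(3, 5)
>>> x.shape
(5, 37, 2)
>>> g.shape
(2, 11)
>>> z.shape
(19, 37)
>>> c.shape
(3, 3)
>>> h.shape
(3, 2)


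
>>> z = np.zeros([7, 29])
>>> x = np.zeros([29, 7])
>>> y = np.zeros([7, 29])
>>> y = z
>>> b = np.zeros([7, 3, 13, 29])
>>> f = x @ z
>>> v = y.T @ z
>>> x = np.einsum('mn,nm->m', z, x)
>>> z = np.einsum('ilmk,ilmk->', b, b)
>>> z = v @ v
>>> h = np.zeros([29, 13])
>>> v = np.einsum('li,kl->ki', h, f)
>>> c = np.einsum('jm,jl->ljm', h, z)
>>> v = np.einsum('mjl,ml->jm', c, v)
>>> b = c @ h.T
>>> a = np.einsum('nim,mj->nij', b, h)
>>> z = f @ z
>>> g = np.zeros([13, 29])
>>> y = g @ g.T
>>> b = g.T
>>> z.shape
(29, 29)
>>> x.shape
(7,)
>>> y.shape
(13, 13)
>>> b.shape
(29, 13)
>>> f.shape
(29, 29)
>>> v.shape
(29, 29)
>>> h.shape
(29, 13)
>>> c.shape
(29, 29, 13)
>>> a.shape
(29, 29, 13)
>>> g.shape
(13, 29)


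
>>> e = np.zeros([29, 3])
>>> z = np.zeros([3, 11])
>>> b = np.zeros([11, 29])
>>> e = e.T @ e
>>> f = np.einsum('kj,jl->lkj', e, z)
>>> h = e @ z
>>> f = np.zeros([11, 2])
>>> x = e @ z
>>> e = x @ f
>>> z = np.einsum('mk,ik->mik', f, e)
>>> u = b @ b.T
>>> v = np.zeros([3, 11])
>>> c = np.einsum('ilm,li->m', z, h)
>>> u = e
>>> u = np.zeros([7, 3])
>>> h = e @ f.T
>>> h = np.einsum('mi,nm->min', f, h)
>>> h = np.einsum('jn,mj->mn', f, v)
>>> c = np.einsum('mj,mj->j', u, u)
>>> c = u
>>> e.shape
(3, 2)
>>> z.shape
(11, 3, 2)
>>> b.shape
(11, 29)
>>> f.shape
(11, 2)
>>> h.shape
(3, 2)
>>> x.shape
(3, 11)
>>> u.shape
(7, 3)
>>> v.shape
(3, 11)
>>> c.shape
(7, 3)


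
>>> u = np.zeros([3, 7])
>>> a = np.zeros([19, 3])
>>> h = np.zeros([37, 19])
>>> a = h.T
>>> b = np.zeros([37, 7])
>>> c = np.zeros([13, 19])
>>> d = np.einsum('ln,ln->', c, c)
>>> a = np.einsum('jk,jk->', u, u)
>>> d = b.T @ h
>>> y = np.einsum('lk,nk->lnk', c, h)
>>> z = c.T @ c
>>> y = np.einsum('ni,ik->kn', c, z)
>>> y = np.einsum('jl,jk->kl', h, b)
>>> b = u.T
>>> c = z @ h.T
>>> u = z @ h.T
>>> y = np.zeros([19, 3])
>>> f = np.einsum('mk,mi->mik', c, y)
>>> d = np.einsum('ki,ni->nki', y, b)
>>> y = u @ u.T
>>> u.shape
(19, 37)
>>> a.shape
()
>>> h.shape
(37, 19)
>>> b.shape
(7, 3)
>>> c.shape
(19, 37)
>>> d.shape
(7, 19, 3)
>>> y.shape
(19, 19)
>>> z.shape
(19, 19)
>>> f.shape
(19, 3, 37)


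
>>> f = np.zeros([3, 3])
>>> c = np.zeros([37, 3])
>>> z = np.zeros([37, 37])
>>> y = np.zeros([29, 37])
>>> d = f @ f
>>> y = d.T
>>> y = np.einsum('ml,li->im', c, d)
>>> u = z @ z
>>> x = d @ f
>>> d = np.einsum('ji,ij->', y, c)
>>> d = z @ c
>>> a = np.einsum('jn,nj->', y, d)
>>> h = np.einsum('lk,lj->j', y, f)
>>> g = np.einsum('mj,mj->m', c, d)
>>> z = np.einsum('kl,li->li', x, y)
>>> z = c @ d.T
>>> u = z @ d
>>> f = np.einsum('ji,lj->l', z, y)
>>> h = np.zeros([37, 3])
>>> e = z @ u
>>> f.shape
(3,)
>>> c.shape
(37, 3)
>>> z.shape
(37, 37)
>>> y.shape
(3, 37)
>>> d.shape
(37, 3)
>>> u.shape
(37, 3)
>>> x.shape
(3, 3)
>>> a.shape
()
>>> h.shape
(37, 3)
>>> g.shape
(37,)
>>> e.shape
(37, 3)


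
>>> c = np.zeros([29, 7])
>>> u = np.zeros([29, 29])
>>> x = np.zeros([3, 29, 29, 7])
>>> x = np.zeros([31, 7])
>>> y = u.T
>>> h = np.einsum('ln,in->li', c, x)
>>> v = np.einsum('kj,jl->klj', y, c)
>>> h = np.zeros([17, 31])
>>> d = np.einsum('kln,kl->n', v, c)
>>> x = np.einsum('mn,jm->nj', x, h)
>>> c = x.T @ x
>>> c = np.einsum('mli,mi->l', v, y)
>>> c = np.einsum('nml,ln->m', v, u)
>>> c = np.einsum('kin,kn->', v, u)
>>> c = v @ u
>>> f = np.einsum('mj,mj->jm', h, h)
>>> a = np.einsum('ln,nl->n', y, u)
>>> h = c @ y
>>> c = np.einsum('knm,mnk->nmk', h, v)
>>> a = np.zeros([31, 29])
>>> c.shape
(7, 29, 29)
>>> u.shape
(29, 29)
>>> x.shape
(7, 17)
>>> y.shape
(29, 29)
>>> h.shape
(29, 7, 29)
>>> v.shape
(29, 7, 29)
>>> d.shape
(29,)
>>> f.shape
(31, 17)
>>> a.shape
(31, 29)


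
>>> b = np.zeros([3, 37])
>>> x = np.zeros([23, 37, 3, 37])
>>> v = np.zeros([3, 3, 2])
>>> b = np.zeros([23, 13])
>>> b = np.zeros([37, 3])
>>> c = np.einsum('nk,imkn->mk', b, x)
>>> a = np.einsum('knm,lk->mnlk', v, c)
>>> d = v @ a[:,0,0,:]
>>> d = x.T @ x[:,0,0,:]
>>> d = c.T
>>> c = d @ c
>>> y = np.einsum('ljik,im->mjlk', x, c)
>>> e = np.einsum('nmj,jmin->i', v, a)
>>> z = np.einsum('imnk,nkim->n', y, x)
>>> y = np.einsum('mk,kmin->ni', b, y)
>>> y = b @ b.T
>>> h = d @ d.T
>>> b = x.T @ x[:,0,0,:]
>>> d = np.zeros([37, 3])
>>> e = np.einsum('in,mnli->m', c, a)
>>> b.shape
(37, 3, 37, 37)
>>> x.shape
(23, 37, 3, 37)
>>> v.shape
(3, 3, 2)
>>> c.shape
(3, 3)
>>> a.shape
(2, 3, 37, 3)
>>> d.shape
(37, 3)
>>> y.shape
(37, 37)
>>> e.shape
(2,)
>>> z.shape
(23,)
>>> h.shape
(3, 3)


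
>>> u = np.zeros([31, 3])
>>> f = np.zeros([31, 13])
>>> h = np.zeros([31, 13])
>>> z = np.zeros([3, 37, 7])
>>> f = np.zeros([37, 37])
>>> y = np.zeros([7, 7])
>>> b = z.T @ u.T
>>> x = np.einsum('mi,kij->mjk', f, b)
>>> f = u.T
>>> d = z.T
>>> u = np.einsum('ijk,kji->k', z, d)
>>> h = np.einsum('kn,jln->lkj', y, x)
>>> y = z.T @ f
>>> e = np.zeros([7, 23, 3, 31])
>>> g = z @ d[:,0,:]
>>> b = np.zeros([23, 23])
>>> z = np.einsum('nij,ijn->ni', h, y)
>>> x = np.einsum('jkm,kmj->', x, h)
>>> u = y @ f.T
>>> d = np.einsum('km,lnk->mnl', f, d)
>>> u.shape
(7, 37, 3)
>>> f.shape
(3, 31)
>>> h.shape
(31, 7, 37)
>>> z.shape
(31, 7)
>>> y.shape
(7, 37, 31)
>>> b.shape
(23, 23)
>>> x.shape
()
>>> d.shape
(31, 37, 7)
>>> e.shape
(7, 23, 3, 31)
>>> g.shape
(3, 37, 3)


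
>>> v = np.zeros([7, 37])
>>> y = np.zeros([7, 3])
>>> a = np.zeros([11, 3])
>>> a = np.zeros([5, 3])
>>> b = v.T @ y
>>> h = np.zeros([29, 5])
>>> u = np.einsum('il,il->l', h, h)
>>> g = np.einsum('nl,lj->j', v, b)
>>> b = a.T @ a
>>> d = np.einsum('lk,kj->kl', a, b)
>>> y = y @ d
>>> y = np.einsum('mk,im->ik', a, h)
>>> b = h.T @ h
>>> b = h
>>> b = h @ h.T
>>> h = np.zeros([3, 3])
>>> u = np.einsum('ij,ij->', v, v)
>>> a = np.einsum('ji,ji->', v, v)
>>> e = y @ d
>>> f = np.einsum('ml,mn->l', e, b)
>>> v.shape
(7, 37)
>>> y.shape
(29, 3)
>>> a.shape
()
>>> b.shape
(29, 29)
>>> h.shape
(3, 3)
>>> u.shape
()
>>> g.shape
(3,)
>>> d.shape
(3, 5)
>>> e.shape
(29, 5)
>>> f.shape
(5,)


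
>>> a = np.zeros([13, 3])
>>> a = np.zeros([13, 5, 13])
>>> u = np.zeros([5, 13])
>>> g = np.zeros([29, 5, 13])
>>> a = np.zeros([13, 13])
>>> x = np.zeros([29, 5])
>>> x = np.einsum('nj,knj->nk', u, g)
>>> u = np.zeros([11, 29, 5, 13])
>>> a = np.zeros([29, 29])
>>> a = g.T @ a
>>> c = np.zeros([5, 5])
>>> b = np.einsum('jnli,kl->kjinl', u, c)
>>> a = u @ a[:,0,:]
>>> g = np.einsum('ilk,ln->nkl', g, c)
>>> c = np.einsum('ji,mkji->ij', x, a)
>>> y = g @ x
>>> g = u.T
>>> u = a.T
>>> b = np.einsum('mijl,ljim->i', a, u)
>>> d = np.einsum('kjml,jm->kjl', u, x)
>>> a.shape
(11, 29, 5, 29)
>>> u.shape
(29, 5, 29, 11)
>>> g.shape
(13, 5, 29, 11)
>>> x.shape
(5, 29)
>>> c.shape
(29, 5)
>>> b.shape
(29,)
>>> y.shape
(5, 13, 29)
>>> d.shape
(29, 5, 11)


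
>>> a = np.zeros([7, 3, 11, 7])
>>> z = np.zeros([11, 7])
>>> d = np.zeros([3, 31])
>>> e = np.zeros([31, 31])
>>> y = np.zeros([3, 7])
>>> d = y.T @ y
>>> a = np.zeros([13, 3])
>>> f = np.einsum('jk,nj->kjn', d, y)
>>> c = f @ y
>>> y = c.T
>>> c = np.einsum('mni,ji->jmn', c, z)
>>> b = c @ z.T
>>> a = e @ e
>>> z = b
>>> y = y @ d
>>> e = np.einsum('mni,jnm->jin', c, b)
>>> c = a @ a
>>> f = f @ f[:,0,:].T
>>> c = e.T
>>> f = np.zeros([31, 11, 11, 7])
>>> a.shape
(31, 31)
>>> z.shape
(11, 7, 11)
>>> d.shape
(7, 7)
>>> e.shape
(11, 7, 7)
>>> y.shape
(7, 7, 7)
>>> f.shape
(31, 11, 11, 7)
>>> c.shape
(7, 7, 11)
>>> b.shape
(11, 7, 11)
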